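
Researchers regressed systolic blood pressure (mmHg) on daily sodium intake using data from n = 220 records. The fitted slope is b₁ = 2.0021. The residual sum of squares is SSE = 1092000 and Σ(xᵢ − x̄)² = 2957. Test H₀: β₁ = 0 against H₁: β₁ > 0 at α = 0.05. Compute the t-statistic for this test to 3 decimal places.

t = 1.538

MSE = SSE/(n − 2) = 1092000/218 = 5009.17.
SE(b₁) = √(MSE/Sₓₓ) = √(5009.17/2957) = 1.30154.
t = 2.0021 / 1.30154 = 1.538.
df = n − 2 = 218.
One-sided p ≈ 0.0627, which is ≥ 0.05, so fail to reject H₀.
The data do not give significant evidence that the true slope on daily sodium intake is positive.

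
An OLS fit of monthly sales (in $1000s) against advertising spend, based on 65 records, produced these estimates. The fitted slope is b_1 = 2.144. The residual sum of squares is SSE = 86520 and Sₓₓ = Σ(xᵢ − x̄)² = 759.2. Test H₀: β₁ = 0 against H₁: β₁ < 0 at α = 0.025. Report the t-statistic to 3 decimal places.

t = 1.594

MSE = SSE/(n − 2) = 86520/63 = 1373.33.
SE(b_1) = √(MSE/Sₓₓ) = √(1373.33/759.2) = 1.34496.
t = 2.144 / 1.34496 = 1.594.
df = n − 2 = 63.
One-sided p ≈ 0.9420, which is ≥ 0.025, so fail to reject H₀.
The data do not give significant evidence that the true slope on advertising spend is negative.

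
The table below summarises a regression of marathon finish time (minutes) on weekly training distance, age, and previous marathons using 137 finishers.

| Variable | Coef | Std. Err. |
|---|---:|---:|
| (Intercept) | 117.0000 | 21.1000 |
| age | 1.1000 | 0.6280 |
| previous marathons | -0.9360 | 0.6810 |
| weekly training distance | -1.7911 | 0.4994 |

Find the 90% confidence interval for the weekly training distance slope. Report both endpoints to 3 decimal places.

(-2.618, -0.964)

Read off: b = -1.7911, SE = 0.4994 for weekly training distance.
df = n − k − 1 = 137 − 3 − 1 = 133.
t* = t_{0.05, 133} = 1.656391.
Margin = t* × SE = 1.656391 × 0.4994 = 0.82720.
CI: -1.7911 ± 0.82720 → (-2.618, -0.964).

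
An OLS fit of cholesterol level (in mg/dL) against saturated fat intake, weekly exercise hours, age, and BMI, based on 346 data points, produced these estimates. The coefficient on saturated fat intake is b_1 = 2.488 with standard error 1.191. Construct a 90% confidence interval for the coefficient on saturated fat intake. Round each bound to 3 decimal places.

(0.524, 4.452)

df = n − k − 1 = 346 − 4 − 1 = 341.
t* = t_{0.05, 341} = 1.649334.
Margin = t* × SE = 1.649334 × 1.191 = 1.96436.
CI: 2.488 ± 1.96436 → (0.524, 4.452).
With 90% confidence, each one-unit increase in saturated fat intake is associated with a change of between 0.524 and 4.452 mg/dL in cholesterol level, holding the other predictors fixed.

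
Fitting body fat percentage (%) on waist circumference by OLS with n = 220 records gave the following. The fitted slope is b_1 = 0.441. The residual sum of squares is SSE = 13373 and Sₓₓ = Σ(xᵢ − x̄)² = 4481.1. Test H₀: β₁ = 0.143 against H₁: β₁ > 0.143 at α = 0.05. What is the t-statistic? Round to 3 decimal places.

MSE = SSE/(n − 2) = 13373/218 = 61.344.
SE(b_1) = √(MSE/Sₓₓ) = √(61.344/4481.1) = 0.117002.
t = (0.441 − 0.143) / 0.117002 = 2.547.
df = n − 2 = 218.
One-sided p ≈ 0.0058, which is < 0.05, so reject H₀.
There is evidence that the true slope on waist circumference exceeds 0.143 % per unit.

t = 2.547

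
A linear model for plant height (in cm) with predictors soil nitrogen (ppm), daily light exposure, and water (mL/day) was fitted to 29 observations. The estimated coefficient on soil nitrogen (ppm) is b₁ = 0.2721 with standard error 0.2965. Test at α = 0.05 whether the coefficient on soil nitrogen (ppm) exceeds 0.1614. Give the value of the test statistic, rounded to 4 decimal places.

H₀: β₁ = 0.1614 vs H₁: β₁ > 0.1614.
t = (b₁ − β₁⁰)/SE = (0.2721 − 0.1614) / 0.2965 = 0.3734.
df = n − k − 1 = 29 − 3 − 1 = 25.
One-sided p ≈ 0.3560, which is ≥ 0.05, so fail to reject H₀.
The data do not give significant evidence that the true slope on soil nitrogen (ppm) exceeds 0.1614 cm per unit, holding the other predictors fixed.

t = 0.3734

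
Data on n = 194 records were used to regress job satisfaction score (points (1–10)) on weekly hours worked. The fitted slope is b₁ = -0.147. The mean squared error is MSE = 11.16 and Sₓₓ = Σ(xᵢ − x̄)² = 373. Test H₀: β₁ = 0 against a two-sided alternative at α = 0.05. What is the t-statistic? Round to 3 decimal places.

SE(b₁) = √(MSE/Sₓₓ) = √(11.16/373) = 0.172973.
t = -0.147 / 0.172973 = -0.850.
df = n − 2 = 192.
Two-sided p ≈ 0.3965, which is ≥ 0.05, so fail to reject H₀.
The data do not give significant evidence of an association between weekly hours worked and job satisfaction score.

t = -0.850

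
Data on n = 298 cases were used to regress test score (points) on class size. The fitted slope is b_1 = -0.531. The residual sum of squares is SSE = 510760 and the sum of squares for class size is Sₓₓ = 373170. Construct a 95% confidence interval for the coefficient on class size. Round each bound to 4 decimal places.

(-0.6648, -0.3972)

MSE = SSE/(n − 2) = 510760/296 = 1725.54.
SE(b_1) = √(MSE/Sₓₓ) = √(1725.54/373170) = 0.068.
df = n − 2 = 296.
t* = t_{0.025, 296} = 1.968011.
Margin = t* × SE = 1.968011 × 0.068 = 0.133825.
CI: -0.531 ± 0.133825 → (-0.6648, -0.3972).
With 95% confidence, each one-unit increase in class size is associated with a change of between -0.6648 and -0.3972 points in test score.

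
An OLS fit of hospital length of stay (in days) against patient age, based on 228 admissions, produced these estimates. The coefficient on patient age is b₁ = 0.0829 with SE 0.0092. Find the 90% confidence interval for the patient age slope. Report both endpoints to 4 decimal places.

(0.0677, 0.0981)

df = n − 2 = 228 − 2 = 226.
t* = t_{0.05, 226} = 1.651624.
Margin = t* × SE = 1.651624 × 0.0092 = 0.015195.
CI: 0.0829 ± 0.015195 → (0.0677, 0.0981).
With 90% confidence, each one-unit increase in patient age is associated with a change of between 0.0677 and 0.0981 days in hospital length of stay.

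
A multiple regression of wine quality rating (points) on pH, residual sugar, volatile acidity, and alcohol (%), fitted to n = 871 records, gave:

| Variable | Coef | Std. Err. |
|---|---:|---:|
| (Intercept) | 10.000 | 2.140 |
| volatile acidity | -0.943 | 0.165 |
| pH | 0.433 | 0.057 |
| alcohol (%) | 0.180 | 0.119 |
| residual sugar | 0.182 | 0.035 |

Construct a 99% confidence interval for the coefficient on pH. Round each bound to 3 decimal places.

Read off: b = 0.433, SE = 0.057 for pH.
df = n − k − 1 = 871 − 4 − 1 = 866.
t* = t_{0.005, 866} = 2.581518.
Margin = t* × SE = 2.581518 × 0.057 = 0.14715.
CI: 0.433 ± 0.14715 → (0.286, 0.580).

(0.286, 0.580)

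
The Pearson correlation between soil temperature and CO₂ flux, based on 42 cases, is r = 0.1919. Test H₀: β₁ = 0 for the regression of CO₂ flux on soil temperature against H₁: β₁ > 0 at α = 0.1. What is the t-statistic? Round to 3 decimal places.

t = 1.237

t = r·√(n − 2)/√(1 − r²) = 0.1919·√40/√0.963174 = 1.237.
df = n − 2 = 40.
One-sided p ≈ 0.1117, which is ≥ 0.1, so fail to reject H₀.
The data do not give significant evidence of a linear association between soil temperature and CO₂ flux.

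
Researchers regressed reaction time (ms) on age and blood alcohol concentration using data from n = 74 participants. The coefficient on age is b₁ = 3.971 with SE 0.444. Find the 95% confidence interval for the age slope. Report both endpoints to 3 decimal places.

(3.086, 4.856)

df = n − k − 1 = 74 − 2 − 1 = 71.
t* = t_{0.025, 71} = 1.993943.
Margin = t* × SE = 1.993943 × 0.444 = 0.88531.
CI: 3.971 ± 0.88531 → (3.086, 4.856).
With 95% confidence, each one-unit increase in age is associated with a change of between 3.086 and 4.856 ms in reaction time, holding the other predictors fixed.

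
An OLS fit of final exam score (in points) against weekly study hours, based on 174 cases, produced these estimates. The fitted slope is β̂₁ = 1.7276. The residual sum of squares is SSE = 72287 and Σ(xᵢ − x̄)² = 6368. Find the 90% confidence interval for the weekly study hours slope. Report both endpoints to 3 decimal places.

(1.303, 2.152)

MSE = SSE/(n − 2) = 72287/172 = 420.273.
SE(β̂₁) = √(MSE/Sₓₓ) = √(420.273/6368) = 0.2569.
df = n − 2 = 172.
t* = t_{0.05, 172} = 1.653761.
Margin = t* × SE = 1.653761 × 0.2569 = 0.42485.
CI: 1.7276 ± 0.42485 → (1.303, 2.152).
With 90% confidence, each one-unit increase in weekly study hours is associated with a change of between 1.303 and 2.152 points in final exam score.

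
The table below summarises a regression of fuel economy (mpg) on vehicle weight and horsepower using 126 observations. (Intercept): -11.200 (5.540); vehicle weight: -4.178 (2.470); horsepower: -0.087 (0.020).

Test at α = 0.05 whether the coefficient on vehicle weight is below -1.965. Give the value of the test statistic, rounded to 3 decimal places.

t = -0.896

Read off: b = -4.178, SE = 2.470 for vehicle weight.
H₀: β₁ = -1.965 vs H₁: β₁ < -1.965.
t = (-4.178 − (-1.965)) / 2.470 = -0.896.
df = n − k − 1 = 126 − 2 − 1 = 123.
One-sided p ≈ 0.1860, which is ≥ 0.05, so fail to reject H₀.
The data do not give significant evidence that the true slope on vehicle weight is below -1.965 mpg per unit, holding the other predictors fixed.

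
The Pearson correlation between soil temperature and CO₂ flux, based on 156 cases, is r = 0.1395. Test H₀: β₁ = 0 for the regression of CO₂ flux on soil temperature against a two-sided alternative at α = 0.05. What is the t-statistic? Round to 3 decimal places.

t = r·√(n − 2)/√(1 − r²) = 0.1395·√154/√0.98054 = 1.748.
df = n − 2 = 154.
Two-sided p ≈ 0.0824, which is ≥ 0.05, so fail to reject H₀.
The data do not give significant evidence of a linear association between soil temperature and CO₂ flux.

t = 1.748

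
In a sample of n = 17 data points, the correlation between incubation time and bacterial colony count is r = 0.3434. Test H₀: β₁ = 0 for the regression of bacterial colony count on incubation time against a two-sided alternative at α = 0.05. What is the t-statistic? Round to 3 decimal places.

t = r·√(n − 2)/√(1 − r²) = 0.3434·√15/√0.882076 = 1.416.
df = n − 2 = 15.
Two-sided p ≈ 0.1772, which is ≥ 0.05, so fail to reject H₀.
The data do not give significant evidence of a linear association between incubation time and bacterial colony count.

t = 1.416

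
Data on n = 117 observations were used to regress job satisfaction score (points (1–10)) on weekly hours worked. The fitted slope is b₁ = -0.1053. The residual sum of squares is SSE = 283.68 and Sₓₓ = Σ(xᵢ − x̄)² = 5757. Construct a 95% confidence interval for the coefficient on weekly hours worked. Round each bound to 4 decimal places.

(-0.1463, -0.0643)

MSE = SSE/(n − 2) = 283.68/115 = 2.46678.
SE(b₁) = √(MSE/Sₓₓ) = √(2.46678/5757) = 0.0206999.
df = n − 2 = 115.
t* = t_{0.025, 115} = 1.980808.
Margin = t* × SE = 1.980808 × 0.0206999 = 0.041002.
CI: -0.1053 ± 0.041002 → (-0.1463, -0.0643).
With 95% confidence, each one-unit increase in weekly hours worked is associated with a change of between -0.1463 and -0.0643 points (1–10) in job satisfaction score.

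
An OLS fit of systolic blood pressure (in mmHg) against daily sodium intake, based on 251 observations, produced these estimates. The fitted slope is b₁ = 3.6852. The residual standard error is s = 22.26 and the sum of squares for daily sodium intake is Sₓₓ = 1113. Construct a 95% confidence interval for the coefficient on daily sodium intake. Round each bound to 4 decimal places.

SE(b₁) = s/√Sₓₓ = 22.26/√1113 = 0.667233.
df = n − 2 = 249.
t* = t_{0.025, 249} = 1.969537.
Margin = t* × SE = 1.969537 × 0.667233 = 1.314140.
CI: 3.6852 ± 1.314140 → (2.3711, 4.9993).
With 95% confidence, each one-unit increase in daily sodium intake is associated with a change of between 2.3711 and 4.9993 mmHg in systolic blood pressure.

(2.3711, 4.9993)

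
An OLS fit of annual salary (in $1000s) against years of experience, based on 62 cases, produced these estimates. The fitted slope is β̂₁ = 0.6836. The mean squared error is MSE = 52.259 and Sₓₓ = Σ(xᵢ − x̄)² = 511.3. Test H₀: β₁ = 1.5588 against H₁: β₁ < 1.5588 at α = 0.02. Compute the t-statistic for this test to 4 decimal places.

SE(β̂₁) = √(MSE/Sₓₓ) = √(52.259/511.3) = 0.3197.
t = (0.6836 − 1.5588) / 0.3197 = -2.7376.
df = n − 2 = 60.
One-sided p ≈ 0.0041, which is < 0.02, so reject H₀.
There is evidence that the true slope on years of experience is below 1.5588 $1000s per unit.

t = -2.7376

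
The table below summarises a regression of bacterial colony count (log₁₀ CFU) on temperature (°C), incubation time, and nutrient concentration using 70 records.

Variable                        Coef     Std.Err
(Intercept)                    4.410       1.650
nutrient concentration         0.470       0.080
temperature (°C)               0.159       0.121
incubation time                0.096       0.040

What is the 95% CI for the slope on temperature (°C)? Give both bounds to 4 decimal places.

(-0.0826, 0.4006)

Read off: b = 0.159, SE = 0.121 for temperature (°C).
df = n − k − 1 = 70 − 3 − 1 = 66.
t* = t_{0.025, 66} = 1.996564.
Margin = t* × SE = 1.996564 × 0.121 = 0.241584.
CI: 0.159 ± 0.241584 → (-0.0826, 0.4006).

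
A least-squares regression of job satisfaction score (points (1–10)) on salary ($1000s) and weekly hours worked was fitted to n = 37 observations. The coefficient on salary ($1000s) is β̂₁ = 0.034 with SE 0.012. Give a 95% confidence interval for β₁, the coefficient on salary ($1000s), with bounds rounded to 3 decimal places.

(0.010, 0.058)

df = n − k − 1 = 37 − 2 − 1 = 34.
t* = t_{0.025, 34} = 2.032245.
Margin = t* × SE = 2.032245 × 0.012 = 0.02439.
CI: 0.034 ± 0.02439 → (0.010, 0.058).
With 95% confidence, each one-unit increase in salary ($1000s) is associated with a change of between 0.010 and 0.058 points (1–10) in job satisfaction score, holding the other predictors fixed.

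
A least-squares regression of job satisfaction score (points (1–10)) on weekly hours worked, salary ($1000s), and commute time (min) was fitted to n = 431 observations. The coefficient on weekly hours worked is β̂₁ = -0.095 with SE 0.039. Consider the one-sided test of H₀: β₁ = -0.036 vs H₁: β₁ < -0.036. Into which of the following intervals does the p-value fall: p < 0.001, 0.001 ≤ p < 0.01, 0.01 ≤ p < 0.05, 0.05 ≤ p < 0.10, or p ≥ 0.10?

t = (-0.095 − (-0.036)) / 0.039 = -1.513.
df = n − k − 1 = 431 − 3 − 1 = 427.
One-sided p = P(T_{427} < t) ≈ 0.0655.
So 0.05 ≤ p < 0.10.

0.05 ≤ p < 0.10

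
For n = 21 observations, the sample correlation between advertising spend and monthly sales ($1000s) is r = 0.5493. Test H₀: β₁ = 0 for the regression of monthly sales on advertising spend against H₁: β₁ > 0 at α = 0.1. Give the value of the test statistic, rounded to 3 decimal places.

t = r·√(n − 2)/√(1 − r²) = 0.5493·√19/√0.69827 = 2.865.
df = n − 2 = 19.
One-sided p ≈ 0.0050, which is < 0.1, so reject H₀.
There is evidence of a linear association between advertising spend and monthly sales.

t = 2.865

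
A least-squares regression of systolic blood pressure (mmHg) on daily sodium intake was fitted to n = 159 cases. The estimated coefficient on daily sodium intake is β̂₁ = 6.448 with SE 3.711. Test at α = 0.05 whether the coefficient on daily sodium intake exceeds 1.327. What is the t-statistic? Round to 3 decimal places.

t = 1.380

H₀: β₁ = 1.327 vs H₁: β₁ > 1.327.
t = (β̂₁ − β₁⁰)/SE = (6.448 − 1.327) / 3.711 = 1.380.
df = n − 2 = 159 − 2 = 157.
One-sided p ≈ 0.0848, which is ≥ 0.05, so fail to reject H₀.
The data do not give significant evidence that the true slope on daily sodium intake exceeds 1.327 mmHg per unit.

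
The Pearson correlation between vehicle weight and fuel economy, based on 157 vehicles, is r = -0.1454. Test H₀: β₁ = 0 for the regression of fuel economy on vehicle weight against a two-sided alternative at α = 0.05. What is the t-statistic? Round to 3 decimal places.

t = r·√(n − 2)/√(1 − r²) = -0.1454·√155/√0.978859 = -1.830.
df = n − 2 = 155.
Two-sided p ≈ 0.0692, which is ≥ 0.05, so fail to reject H₀.
The data do not give significant evidence of a linear association between vehicle weight and fuel economy.

t = -1.830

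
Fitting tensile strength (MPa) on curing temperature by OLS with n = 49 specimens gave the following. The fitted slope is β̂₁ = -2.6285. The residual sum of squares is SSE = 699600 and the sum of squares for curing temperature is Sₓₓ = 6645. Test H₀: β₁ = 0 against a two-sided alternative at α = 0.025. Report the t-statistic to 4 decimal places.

MSE = SSE/(n − 2) = 699600/47 = 14885.1.
SE(β̂₁) = √(MSE/Sₓₓ) = √(14885.1/6645) = 1.49668.
t = -2.6285 / 1.49668 = -1.7562.
df = n − 2 = 47.
Two-sided p ≈ 0.0856, which is ≥ 0.025, so fail to reject H₀.
The data do not give significant evidence of an association between curing temperature and tensile strength.

t = -1.7562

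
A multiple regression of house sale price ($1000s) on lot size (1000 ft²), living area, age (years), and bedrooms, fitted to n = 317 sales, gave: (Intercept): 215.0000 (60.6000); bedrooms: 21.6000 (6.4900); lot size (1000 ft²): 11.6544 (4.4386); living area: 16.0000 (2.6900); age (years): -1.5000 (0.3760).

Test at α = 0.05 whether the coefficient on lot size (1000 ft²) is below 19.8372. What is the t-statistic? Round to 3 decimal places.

t = -1.844

Read off: b = 11.6544, SE = 4.4386 for lot size (1000 ft²).
H₀: β₁ = 19.8372 vs H₁: β₁ < 19.8372.
t = (11.6544 − 19.8372) / 4.4386 = -1.844.
df = n − k − 1 = 317 − 4 − 1 = 312.
One-sided p ≈ 0.0331, which is < 0.05, so reject H₀.
There is evidence that the true slope on lot size (1000 ft²) is below 19.8372 $1000s per unit, holding the other predictors fixed.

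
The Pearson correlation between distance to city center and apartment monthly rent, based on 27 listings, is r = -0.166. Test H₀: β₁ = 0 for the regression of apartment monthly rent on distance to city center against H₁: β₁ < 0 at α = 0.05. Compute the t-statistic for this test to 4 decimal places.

t = -0.8417

t = r·√(n − 2)/√(1 − r²) = -0.166·√25/√0.972444 = -0.8417.
df = n − 2 = 25.
One-sided p ≈ 0.2040, which is ≥ 0.05, so fail to reject H₀.
The data do not give significant evidence of a linear association between distance to city center and apartment monthly rent.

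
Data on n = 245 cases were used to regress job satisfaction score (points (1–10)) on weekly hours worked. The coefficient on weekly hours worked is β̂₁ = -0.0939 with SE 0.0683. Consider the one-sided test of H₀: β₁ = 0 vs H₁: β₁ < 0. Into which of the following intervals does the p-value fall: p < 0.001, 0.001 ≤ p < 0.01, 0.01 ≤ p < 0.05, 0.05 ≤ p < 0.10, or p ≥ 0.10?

0.05 ≤ p < 0.10

t = -0.0939 / 0.0683 = -1.375.
df = n − 2 = 245 − 2 = 243.
One-sided p = P(T_{243} < t) ≈ 0.0852.
So 0.05 ≤ p < 0.10.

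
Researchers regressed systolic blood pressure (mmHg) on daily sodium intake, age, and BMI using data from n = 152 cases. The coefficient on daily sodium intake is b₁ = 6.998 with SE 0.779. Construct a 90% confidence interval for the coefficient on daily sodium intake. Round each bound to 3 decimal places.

df = n − k − 1 = 152 − 3 − 1 = 148.
t* = t_{0.05, 148} = 1.655215.
Margin = t* × SE = 1.655215 × 0.779 = 1.28941.
CI: 6.998 ± 1.28941 → (5.709, 8.287).
With 90% confidence, each one-unit increase in daily sodium intake is associated with a change of between 5.709 and 8.287 mmHg in systolic blood pressure, holding the other predictors fixed.

(5.709, 8.287)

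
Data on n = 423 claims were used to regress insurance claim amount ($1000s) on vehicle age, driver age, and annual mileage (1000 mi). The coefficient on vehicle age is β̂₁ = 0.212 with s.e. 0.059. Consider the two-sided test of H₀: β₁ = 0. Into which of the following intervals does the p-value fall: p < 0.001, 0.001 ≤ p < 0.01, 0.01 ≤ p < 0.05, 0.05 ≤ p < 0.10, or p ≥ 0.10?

t = 0.212 / 0.059 = 3.593.
df = n − k − 1 = 423 − 3 − 1 = 419.
Two-sided p = 2·P(T_{419} > |t|) ≈ 0.0004.
So p < 0.001.

p < 0.001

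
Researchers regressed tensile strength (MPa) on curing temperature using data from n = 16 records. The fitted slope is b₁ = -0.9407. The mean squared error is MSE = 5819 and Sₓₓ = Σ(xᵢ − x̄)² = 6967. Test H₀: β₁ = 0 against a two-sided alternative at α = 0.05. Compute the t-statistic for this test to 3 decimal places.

SE(b₁) = √(MSE/Sₓₓ) = √(5819/6967) = 0.913905.
t = -0.9407 / 0.913905 = -1.029.
df = n − 2 = 14.
Two-sided p ≈ 0.3208, which is ≥ 0.05, so fail to reject H₀.
The data do not give significant evidence of an association between curing temperature and tensile strength.

t = -1.029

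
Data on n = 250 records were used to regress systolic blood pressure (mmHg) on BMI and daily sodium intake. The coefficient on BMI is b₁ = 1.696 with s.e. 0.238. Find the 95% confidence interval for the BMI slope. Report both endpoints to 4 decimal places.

(1.2272, 2.1648)

df = n − k − 1 = 250 − 2 − 1 = 247.
t* = t_{0.025, 247} = 1.969615.
Margin = t* × SE = 1.969615 × 0.238 = 0.468768.
CI: 1.696 ± 0.468768 → (1.2272, 2.1648).
With 95% confidence, each one-unit increase in BMI is associated with a change of between 1.2272 and 2.1648 mmHg in systolic blood pressure, holding the other predictors fixed.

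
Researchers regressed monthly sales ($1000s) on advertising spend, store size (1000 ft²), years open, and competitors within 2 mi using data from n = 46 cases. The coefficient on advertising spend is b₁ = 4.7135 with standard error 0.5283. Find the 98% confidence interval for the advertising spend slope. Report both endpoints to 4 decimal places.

df = n − k − 1 = 46 − 4 − 1 = 41.
t* = t_{0.01, 41} = 2.420803.
Margin = t* × SE = 2.420803 × 0.5283 = 1.278910.
CI: 4.7135 ± 1.278910 → (3.4346, 5.9924).
With 98% confidence, each one-unit increase in advertising spend is associated with a change of between 3.4346 and 5.9924 $1000s in monthly sales, holding the other predictors fixed.

(3.4346, 5.9924)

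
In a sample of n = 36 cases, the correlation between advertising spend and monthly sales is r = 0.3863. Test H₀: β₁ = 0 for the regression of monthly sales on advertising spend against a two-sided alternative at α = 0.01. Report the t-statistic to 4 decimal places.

t = 2.4421

t = r·√(n − 2)/√(1 − r²) = 0.3863·√34/√0.850772 = 2.4421.
df = n − 2 = 34.
Two-sided p ≈ 0.0200, which is ≥ 0.01, so fail to reject H₀.
The data do not give significant evidence of a linear association between advertising spend and monthly sales.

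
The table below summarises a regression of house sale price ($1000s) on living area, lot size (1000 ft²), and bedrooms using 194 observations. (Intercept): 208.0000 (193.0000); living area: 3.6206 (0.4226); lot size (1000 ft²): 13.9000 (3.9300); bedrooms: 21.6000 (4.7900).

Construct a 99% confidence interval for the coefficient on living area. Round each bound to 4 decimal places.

(2.5210, 4.7202)

Read off: b = 3.6206, SE = 0.4226 for living area.
df = n − k − 1 = 194 − 3 − 1 = 190.
t* = t_{0.005, 190} = 2.601952.
Margin = t* × SE = 2.601952 × 0.4226 = 1.099585.
CI: 3.6206 ± 1.099585 → (2.5210, 4.7202).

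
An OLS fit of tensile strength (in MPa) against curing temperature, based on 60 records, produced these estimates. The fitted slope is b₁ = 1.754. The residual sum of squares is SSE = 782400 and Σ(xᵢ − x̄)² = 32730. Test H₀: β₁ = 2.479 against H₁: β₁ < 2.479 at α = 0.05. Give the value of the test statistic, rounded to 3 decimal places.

MSE = SSE/(n − 2) = 782400/58 = 13489.7.
SE(b₁) = √(MSE/Sₓₓ) = √(13489.7/32730) = 0.641989.
t = (1.754 − 2.479) / 0.641989 = -1.129.
df = n − 2 = 58.
One-sided p ≈ 0.1317, which is ≥ 0.05, so fail to reject H₀.
The data do not give significant evidence that the true slope on curing temperature is below 2.479 MPa per unit.

t = -1.129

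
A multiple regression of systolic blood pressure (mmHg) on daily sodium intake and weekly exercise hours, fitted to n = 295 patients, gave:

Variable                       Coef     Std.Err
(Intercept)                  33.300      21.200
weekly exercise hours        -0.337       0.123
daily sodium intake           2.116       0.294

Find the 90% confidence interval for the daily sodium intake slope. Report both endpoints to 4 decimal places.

Read off: b = 2.116, SE = 0.294 for daily sodium intake.
df = n − k − 1 = 295 − 2 − 1 = 292.
t* = t_{0.05, 292} = 1.650089.
Margin = t* × SE = 1.650089 × 0.294 = 0.485126.
CI: 2.116 ± 0.485126 → (1.6309, 2.6011).

(1.6309, 2.6011)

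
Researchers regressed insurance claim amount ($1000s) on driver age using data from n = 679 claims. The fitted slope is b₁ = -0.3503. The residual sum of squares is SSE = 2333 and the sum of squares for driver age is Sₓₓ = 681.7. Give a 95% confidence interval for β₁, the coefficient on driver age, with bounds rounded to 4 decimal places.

(-0.4899, -0.2107)

MSE = SSE/(n − 2) = 2333/677 = 3.44609.
SE(b₁) = √(MSE/Sₓₓ) = √(3.44609/681.7) = 0.0710995.
df = n − 2 = 677.
t* = t_{0.025, 677} = 1.963474.
Margin = t* × SE = 1.963474 × 0.0710995 = 0.139602.
CI: -0.3503 ± 0.139602 → (-0.4899, -0.2107).
With 95% confidence, each one-unit increase in driver age is associated with a change of between -0.4899 and -0.2107 $1000s in insurance claim amount.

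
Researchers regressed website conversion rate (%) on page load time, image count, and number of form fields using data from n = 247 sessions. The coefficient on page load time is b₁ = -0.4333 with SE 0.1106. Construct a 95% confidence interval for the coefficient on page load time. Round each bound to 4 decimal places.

df = n − k − 1 = 247 − 3 − 1 = 243.
t* = t_{0.025, 243} = 1.969774.
Margin = t* × SE = 1.969774 × 0.1106 = 0.217857.
CI: -0.4333 ± 0.217857 → (-0.6512, -0.2154).
With 95% confidence, each one-unit increase in page load time is associated with a change of between -0.6512 and -0.2154 % in website conversion rate, holding the other predictors fixed.

(-0.6512, -0.2154)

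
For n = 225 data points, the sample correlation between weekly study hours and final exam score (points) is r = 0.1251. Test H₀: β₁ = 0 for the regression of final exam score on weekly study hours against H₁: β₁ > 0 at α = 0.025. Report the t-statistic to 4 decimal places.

t = r·√(n − 2)/√(1 − r²) = 0.1251·√223/√0.98435 = 1.8829.
df = n − 2 = 223.
One-sided p ≈ 0.0305, which is ≥ 0.025, so fail to reject H₀.
The data do not give significant evidence of a linear association between weekly study hours and final exam score.

t = 1.8829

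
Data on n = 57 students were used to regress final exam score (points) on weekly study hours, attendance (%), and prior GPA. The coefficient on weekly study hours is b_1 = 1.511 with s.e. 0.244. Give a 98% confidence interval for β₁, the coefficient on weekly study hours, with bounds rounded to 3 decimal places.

(0.926, 2.096)

df = n − k − 1 = 57 − 3 − 1 = 53.
t* = t_{0.01, 53} = 2.39879.
Margin = t* × SE = 2.39879 × 0.244 = 0.58530.
CI: 1.511 ± 0.58530 → (0.926, 2.096).
With 98% confidence, each one-unit increase in weekly study hours is associated with a change of between 0.926 and 2.096 points in final exam score, holding the other predictors fixed.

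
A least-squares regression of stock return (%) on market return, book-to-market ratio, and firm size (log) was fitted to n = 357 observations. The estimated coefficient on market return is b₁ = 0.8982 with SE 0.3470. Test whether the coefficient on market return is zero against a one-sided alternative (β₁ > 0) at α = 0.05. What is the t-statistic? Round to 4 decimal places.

t = 2.5885

H₀: β₁ = 0 vs H₁: β₁ > 0.
t = (b₁ − β₁⁰)/SE = 0.8982 / 0.3470 = 2.5885.
df = n − k − 1 = 357 − 3 − 1 = 353.
One-sided p ≈ 0.0050, which is < 0.05, so reject H₀.
There is evidence that the true slope on market return is positive, holding the other predictors fixed.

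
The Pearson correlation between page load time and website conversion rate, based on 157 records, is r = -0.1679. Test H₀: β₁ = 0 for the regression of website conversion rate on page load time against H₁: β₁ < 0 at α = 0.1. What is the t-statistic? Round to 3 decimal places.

t = r·√(n − 2)/√(1 − r²) = -0.1679·√155/√0.97181 = -2.120.
df = n − 2 = 155.
One-sided p ≈ 0.0178, which is < 0.1, so reject H₀.
There is evidence of a linear association between page load time and website conversion rate.

t = -2.120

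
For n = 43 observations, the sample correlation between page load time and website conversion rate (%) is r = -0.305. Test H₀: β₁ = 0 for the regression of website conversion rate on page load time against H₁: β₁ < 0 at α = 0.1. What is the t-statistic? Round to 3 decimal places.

t = r·√(n − 2)/√(1 − r²) = -0.305·√41/√0.906975 = -2.051.
df = n − 2 = 41.
One-sided p ≈ 0.0234, which is < 0.1, so reject H₀.
There is evidence of a linear association between page load time and website conversion rate.

t = -2.051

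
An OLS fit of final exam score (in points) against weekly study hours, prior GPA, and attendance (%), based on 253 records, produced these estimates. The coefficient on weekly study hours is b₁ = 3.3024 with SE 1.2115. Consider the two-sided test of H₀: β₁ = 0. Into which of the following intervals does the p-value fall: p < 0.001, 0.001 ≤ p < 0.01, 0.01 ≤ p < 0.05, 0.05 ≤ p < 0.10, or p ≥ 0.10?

t = 3.3024 / 1.2115 = 2.726.
df = n − k − 1 = 253 − 3 − 1 = 249.
Two-sided p = 2·P(T_{249} > |t|) ≈ 0.0069.
So 0.001 ≤ p < 0.01.

0.001 ≤ p < 0.01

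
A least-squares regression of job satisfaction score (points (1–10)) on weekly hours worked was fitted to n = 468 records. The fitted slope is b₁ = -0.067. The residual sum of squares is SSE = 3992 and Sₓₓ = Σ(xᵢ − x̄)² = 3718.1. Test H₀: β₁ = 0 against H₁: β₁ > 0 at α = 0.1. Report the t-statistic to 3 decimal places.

t = -1.396

MSE = SSE/(n − 2) = 3992/466 = 8.56652.
SE(b₁) = √(MSE/Sₓₓ) = √(8.56652/3718.1) = 0.0480001.
t = -0.067 / 0.0480001 = -1.396.
df = n − 2 = 466.
One-sided p ≈ 0.9183, which is ≥ 0.1, so fail to reject H₀.
The data do not give significant evidence that the true slope on weekly hours worked is positive.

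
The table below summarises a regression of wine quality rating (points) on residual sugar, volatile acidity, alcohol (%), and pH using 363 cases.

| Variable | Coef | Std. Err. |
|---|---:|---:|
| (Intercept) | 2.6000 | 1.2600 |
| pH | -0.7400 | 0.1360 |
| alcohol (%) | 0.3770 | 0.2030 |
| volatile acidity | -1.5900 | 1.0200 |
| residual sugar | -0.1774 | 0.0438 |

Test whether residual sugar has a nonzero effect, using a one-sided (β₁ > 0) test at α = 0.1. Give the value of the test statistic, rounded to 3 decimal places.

Read off: b = -0.1774, SE = 0.0438 for residual sugar.
H₀: β₁ = 0 vs H₁: β₁ > 0.
t = -0.1774 / 0.0438 = -4.050.
df = n − k − 1 = 363 − 4 − 1 = 358.
One-sided p ≈ 1.0000, which is ≥ 0.1, so fail to reject H₀.
The data do not give significant evidence that the true slope on residual sugar is positive, holding the other predictors fixed.

t = -4.050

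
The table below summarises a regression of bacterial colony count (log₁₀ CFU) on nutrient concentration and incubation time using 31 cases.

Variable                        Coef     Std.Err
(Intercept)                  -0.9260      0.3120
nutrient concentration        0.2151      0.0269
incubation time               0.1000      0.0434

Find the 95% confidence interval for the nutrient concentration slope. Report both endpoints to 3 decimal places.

(0.160, 0.270)

Read off: b = 0.2151, SE = 0.0269 for nutrient concentration.
df = n − k − 1 = 31 − 2 − 1 = 28.
t* = t_{0.025, 28} = 2.048407.
Margin = t* × SE = 2.048407 × 0.0269 = 0.05510.
CI: 0.2151 ± 0.05510 → (0.160, 0.270).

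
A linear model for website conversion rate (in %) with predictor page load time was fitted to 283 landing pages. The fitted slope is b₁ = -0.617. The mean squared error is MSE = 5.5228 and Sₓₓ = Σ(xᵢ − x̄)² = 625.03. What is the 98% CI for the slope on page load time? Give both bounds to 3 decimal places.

SE(b₁) = √(MSE/Sₓₓ) = √(5.5228/625.03) = 0.0940003.
df = n − 2 = 281.
t* = t_{0.01, 281} = 2.339691.
Margin = t* × SE = 2.339691 × 0.0940003 = 0.21993.
CI: -0.617 ± 0.21993 → (-0.837, -0.397).
With 98% confidence, each one-unit increase in page load time is associated with a change of between -0.837 and -0.397 % in website conversion rate.

(-0.837, -0.397)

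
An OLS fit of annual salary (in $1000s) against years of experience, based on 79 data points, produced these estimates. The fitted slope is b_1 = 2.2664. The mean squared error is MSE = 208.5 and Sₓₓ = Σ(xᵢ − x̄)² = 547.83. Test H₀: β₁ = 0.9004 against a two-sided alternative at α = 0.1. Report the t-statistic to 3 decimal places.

SE(b_1) = √(MSE/Sₓₓ) = √(208.5/547.83) = 0.616922.
t = (2.2664 − 0.9004) / 0.616922 = 2.214.
df = n − 2 = 77.
Two-sided p ≈ 0.0298, which is < 0.1, so reject H₀.
There is evidence that the true slope on years of experience differs from 0.9004 $1000s per unit.

t = 2.214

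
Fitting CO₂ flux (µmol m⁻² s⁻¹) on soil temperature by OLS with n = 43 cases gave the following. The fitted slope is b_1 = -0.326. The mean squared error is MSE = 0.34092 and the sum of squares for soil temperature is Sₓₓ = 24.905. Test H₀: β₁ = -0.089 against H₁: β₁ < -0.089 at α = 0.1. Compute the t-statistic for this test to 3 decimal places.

SE(b_1) = √(MSE/Sₓₓ) = √(0.34092/24.905) = 0.116999.
t = (-0.326 − (-0.089)) / 0.116999 = -2.026.
df = n − 2 = 41.
One-sided p ≈ 0.0247, which is < 0.1, so reject H₀.
There is evidence that the true slope on soil temperature is below -0.089 µmol m⁻² s⁻¹ per unit.

t = -2.026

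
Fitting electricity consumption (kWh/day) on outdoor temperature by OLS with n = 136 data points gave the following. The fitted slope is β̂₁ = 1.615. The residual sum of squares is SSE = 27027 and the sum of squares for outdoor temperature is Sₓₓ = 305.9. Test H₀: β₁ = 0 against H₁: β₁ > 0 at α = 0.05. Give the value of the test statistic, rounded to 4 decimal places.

MSE = SSE/(n − 2) = 27027/134 = 201.694.
SE(β̂₁) = √(MSE/Sₓₓ) = √(201.694/305.9) = 0.812001.
t = 1.615 / 0.812001 = 1.9889.
df = n − 2 = 134.
One-sided p ≈ 0.0244, which is < 0.05, so reject H₀.
There is evidence that the true slope on outdoor temperature is positive.

t = 1.9889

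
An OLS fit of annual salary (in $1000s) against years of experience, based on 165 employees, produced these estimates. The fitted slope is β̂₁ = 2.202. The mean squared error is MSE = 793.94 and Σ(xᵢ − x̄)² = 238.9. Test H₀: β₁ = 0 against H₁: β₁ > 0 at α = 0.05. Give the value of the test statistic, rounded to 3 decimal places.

t = 1.208

SE(β̂₁) = √(MSE/Sₓₓ) = √(793.94/238.9) = 1.823.
t = 2.202 / 1.823 = 1.208.
df = n − 2 = 163.
One-sided p ≈ 0.1144, which is ≥ 0.05, so fail to reject H₀.
The data do not give significant evidence that the true slope on years of experience is positive.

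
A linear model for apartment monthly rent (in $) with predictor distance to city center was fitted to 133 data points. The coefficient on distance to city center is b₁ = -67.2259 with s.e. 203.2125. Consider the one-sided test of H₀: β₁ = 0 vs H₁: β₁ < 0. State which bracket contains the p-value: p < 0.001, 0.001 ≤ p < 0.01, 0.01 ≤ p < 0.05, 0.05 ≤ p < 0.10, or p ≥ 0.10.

p ≥ 0.10

t = -67.2259 / 203.2125 = -0.331.
df = n − 2 = 133 − 2 = 131.
One-sided p = P(T_{131} < t) ≈ 0.3707.
So p ≥ 0.10.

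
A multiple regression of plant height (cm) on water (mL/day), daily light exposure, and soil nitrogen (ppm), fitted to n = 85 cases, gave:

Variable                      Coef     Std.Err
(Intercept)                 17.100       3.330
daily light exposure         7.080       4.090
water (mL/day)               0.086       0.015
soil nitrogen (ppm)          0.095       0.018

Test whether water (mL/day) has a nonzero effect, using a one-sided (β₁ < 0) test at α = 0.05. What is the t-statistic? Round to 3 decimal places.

t = 5.733

Read off: b = 0.086, SE = 0.015 for water (mL/day).
H₀: β₁ = 0 vs H₁: β₁ < 0.
t = 0.086 / 0.015 = 5.733.
df = n − k − 1 = 85 − 3 − 1 = 81.
One-sided p ≈ 1.0000, which is ≥ 0.05, so fail to reject H₀.
The data do not give significant evidence that the true slope on water (mL/day) is negative, holding the other predictors fixed.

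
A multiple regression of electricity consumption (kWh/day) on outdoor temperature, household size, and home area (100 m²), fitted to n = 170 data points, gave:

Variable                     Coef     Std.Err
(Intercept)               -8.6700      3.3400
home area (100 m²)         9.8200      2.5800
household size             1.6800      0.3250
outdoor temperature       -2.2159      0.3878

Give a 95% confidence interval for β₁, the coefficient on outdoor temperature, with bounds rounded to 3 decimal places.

Read off: b = -2.2159, SE = 0.3878 for outdoor temperature.
df = n − k − 1 = 170 − 3 − 1 = 166.
t* = t_{0.025, 166} = 1.974358.
Margin = t* × SE = 1.974358 × 0.3878 = 0.76566.
CI: -2.2159 ± 0.76566 → (-2.982, -1.450).

(-2.982, -1.450)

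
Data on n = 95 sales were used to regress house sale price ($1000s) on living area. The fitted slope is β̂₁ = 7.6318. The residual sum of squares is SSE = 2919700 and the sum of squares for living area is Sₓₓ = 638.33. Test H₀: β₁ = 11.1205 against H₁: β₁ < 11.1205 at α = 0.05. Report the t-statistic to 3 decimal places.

t = -0.497

MSE = SSE/(n − 2) = 2919700/93 = 31394.6.
SE(β̂₁) = √(MSE/Sₓₓ) = √(31394.6/638.33) = 7.01302.
t = (7.6318 − 11.1205) / 7.01302 = -0.497.
df = n − 2 = 93.
One-sided p ≈ 0.3100, which is ≥ 0.05, so fail to reject H₀.
The data do not give significant evidence that the true slope on living area is below 11.1205 $1000s per unit.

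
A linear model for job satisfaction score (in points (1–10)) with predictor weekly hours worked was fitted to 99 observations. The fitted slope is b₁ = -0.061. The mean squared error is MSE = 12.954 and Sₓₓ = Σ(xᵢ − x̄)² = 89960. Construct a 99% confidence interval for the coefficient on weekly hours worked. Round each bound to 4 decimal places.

(-0.0925, -0.0295)

SE(b₁) = √(MSE/Sₓₓ) = √(12.954/89960) = 0.0119999.
df = n − 2 = 97.
t* = t_{0.005, 97} = 2.627468.
Margin = t* × SE = 2.627468 × 0.0119999 = 0.031529.
CI: -0.061 ± 0.031529 → (-0.0925, -0.0295).
With 99% confidence, each one-unit increase in weekly hours worked is associated with a change of between -0.0925 and -0.0295 points (1–10) in job satisfaction score.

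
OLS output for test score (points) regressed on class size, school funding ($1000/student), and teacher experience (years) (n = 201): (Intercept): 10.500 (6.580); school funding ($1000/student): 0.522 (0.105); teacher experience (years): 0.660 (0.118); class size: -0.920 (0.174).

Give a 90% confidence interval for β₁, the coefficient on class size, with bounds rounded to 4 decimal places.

Read off: b = -0.920, SE = 0.174 for class size.
df = n − k − 1 = 201 − 3 − 1 = 197.
t* = t_{0.05, 197} = 1.652625.
Margin = t* × SE = 1.652625 × 0.174 = 0.287557.
CI: -0.920 ± 0.287557 → (-1.2076, -0.6324).

(-1.2076, -0.6324)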